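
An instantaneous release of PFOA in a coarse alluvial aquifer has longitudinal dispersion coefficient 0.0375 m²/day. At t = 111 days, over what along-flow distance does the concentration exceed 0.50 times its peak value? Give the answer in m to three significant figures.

The plume is Gaussian with σ = √(2Dt) = √(2 × 0.0375 × 111) = 2.885 m.
C/C_peak = exp(−Δx²/(2σ²)) = 0.50 ⇒ Δx = σ·√(−2 ln 0.50) = 2.885 × 1.177 = 3.396 m.
Width = 2Δx = 6.79 m.

6.79 m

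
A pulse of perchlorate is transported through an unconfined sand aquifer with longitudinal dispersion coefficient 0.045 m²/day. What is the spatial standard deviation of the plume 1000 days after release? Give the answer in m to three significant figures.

9.49 m

Dispersive spreading gives a Gaussian with σ² = 2Dt; advection only shifts the center.
σ = √(2 × 0.045 × 1000) = 9.49 m.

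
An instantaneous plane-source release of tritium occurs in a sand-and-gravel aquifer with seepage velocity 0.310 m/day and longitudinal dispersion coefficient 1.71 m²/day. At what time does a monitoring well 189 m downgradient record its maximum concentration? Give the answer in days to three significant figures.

For the 1D instantaneous-source solution, setting ∂C/∂t = 0 at fixed x gives v²t² + 2Dt − x² = 0, so t = (√(D² + v²x²) − D)/v².
√(D² + v²x²) = √(1.71² + 0.310² × 189²) = 58.61; v² = 0.0961.
t = (58.61 − 1.71)/0.0961 = 592 days (vs. the pure-advection estimate x/v = 610 d).

592 days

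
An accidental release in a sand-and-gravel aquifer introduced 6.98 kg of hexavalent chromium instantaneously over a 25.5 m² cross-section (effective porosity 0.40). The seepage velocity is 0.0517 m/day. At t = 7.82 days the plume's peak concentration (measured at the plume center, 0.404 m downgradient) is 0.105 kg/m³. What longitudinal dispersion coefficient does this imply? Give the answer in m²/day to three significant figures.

At the plume center C_max = M/(n_e·A·√(4πDt)), so D = M²/(4πt·(n_e·A·C_max)²).
n_e·A·C_max = 0.40 × 25.5 × 0.105 = 1.071 kg/m.
D = 6.98²/(4π × 7.82 × 1.071²) = 0.432 m²/day.

0.432 m²/day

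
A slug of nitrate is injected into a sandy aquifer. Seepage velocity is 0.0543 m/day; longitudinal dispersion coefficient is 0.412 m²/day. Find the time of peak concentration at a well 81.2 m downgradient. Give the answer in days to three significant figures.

For the 1D instantaneous-source solution, setting ∂C/∂t = 0 at fixed x gives v²t² + 2Dt − x² = 0, so t = (√(D² + v²x²) − D)/v².
√(D² + v²x²) = √(0.412² + 0.0543² × 81.2²) = 4.428; v² = 0.00294849.
t = (4.428 − 0.412)/0.00294849 = 1360 days (vs. the pure-advection estimate x/v = 1500 d).

1360 days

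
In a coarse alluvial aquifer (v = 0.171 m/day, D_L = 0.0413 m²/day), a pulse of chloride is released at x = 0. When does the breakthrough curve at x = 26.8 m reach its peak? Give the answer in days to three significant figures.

For the 1D instantaneous-source solution, setting ∂C/∂t = 0 at fixed x gives v²t² + 2Dt − x² = 0, so t = (√(D² + v²x²) − D)/v².
√(D² + v²x²) = √(0.0413² + 0.171² × 26.8²) = 4.583; v² = 0.029241.
t = (4.583 − 0.0413)/0.029241 = 155 days (vs. the pure-advection estimate x/v = 157 d).

155 days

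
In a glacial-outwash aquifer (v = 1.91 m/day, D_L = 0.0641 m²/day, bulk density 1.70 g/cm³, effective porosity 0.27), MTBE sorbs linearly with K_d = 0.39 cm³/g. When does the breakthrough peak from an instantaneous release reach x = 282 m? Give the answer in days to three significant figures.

510 days

Retardation factor R = 1 + ρ_b·K_d/n = 1 + 1.70 × 0.39/0.27 = 3.456.
Sorption retards both mechanisms: v_R = v/R = 0.5527 m/day, D_R = D/R = 0.01855 m²/day.
Peak time from v_R²t² + 2D_R t − x² = 0: t = (√(D_R² + v_R²x²) − D_R)/v_R².
√(D_R² + v_R²x²) = √(0.01855² + 0.5527² × 282²) = 155.9; v_R² = 0.3055.
t = (155.9 − 0.01855)/0.3055 = 510 days.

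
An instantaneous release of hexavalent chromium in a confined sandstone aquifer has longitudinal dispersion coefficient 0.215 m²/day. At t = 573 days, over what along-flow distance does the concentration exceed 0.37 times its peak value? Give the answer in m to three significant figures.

44.3 m

The plume is Gaussian with σ = √(2Dt) = √(2 × 0.215 × 573) = 15.70 m.
C/C_peak = exp(−Δx²/(2σ²)) = 0.37 ⇒ Δx = σ·√(−2 ln 0.37) = 15.70 × 1.410 = 22.14 m.
Width = 2Δx = 44.3 m.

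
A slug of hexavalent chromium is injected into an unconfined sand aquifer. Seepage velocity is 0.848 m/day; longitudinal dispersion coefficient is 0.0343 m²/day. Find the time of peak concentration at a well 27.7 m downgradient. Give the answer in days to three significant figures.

32.6 days

For the 1D instantaneous-source solution, setting ∂C/∂t = 0 at fixed x gives v²t² + 2Dt − x² = 0, so t = (√(D² + v²x²) − D)/v².
√(D² + v²x²) = √(0.0343² + 0.848² × 27.7²) = 23.49; v² = 0.719104.
t = (23.49 − 0.0343)/0.719104 = 32.6 days (vs. the pure-advection estimate x/v = 32.7 d).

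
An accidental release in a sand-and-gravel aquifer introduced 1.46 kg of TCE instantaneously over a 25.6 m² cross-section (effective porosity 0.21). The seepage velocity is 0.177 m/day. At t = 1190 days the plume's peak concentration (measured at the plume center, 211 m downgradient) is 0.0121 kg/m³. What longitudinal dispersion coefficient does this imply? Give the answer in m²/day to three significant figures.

At the plume center C_max = M/(n_e·A·√(4πDt)), so D = M²/(4πt·(n_e·A·C_max)²).
n_e·A·C_max = 0.21 × 25.6 × 0.0121 = 0.06505 kg/m.
D = 1.46²/(4π × 1190 × 0.06505²) = 0.0337 m²/day.

0.0337 m²/day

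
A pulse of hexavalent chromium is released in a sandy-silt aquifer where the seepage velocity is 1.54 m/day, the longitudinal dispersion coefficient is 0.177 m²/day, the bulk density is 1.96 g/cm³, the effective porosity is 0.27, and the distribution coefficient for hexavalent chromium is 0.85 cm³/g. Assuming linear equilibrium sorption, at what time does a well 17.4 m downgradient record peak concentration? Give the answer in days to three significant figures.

80.5 days

Retardation factor R = 1 + ρ_b·K_d/n = 1 + 1.96 × 0.85/0.27 = 7.170.
Sorption retards both mechanisms: v_R = v/R = 0.2148 m/day, D_R = D/R = 0.02469 m²/day.
Peak time from v_R²t² + 2D_R t − x² = 0: t = (√(D_R² + v_R²x²) − D_R)/v_R².
√(D_R² + v_R²x²) = √(0.02469² + 0.2148² × 17.4²) = 3.738; v_R² = 0.04614.
t = (3.738 − 0.02469)/0.04614 = 80.5 days.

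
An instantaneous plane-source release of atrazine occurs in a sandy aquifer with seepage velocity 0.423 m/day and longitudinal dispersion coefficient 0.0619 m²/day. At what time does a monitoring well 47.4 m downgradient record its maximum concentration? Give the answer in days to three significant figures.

For the 1D instantaneous-source solution, setting ∂C/∂t = 0 at fixed x gives v²t² + 2Dt − x² = 0, so t = (√(D² + v²x²) − D)/v².
√(D² + v²x²) = √(0.0619² + 0.423² × 47.4²) = 20.05; v² = 0.178929.
t = (20.05 − 0.0619)/0.178929 = 112 days (vs. the pure-advection estimate x/v = 112 d).

112 days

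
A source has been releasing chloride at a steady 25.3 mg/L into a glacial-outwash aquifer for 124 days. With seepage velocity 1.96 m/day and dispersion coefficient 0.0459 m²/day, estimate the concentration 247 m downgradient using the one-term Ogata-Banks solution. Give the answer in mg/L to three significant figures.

For a continuous step input, C/C₀ ≈ ½·erfc((x−vt)/(2√(Dt))).
vt = 1.96 × 124 = 243.04 m and 2√(Dt) = 2√(0.0459 × 124) = 4.771 m.
Argument (x−vt)/(2√(Dt)) = (247 − 243.04)/4.771 = 0.8300; ½·erfc(0.8300) = 0.1202.
C = 25.3 × 0.1202 = 3.04 mg/L.

3.04 mg/L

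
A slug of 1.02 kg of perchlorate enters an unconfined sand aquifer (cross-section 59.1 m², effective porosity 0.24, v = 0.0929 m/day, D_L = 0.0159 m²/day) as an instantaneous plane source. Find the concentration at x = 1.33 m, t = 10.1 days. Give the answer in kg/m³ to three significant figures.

0.0399 kg/m³

For an instantaneous plane source, C(x,t) = M/(n_e·A·√(4πDt)) · exp(−(x−vt)²/(4Dt)), with n_e·A the pore (flow) area.
Plume center vt = 0.0929 × 10.1 = 0.93829 m, so the well at 1.33 m is 0.39171 m downgradient of the peak.
√(4πDt) = 1.421 m, giving peak height M/(n_e·A·√(4πDt)) = 1.02/(0.24 × 59.1 × 1.421) = 0.05061 kg/m³.
(x−vt)²/(4Dt) = (0.39171)²/(4 × 0.0159 × 10.1) = 0.2389; exp(−0.2389) = 0.7875.
C = 0.05061 × 0.7875 = 0.0399 kg/m³.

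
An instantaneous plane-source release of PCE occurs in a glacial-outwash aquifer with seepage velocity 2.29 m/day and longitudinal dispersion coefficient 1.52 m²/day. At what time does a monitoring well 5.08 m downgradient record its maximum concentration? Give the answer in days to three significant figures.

For the 1D instantaneous-source solution, setting ∂C/∂t = 0 at fixed x gives v²t² + 2Dt − x² = 0, so t = (√(D² + v²x²) − D)/v².
√(D² + v²x²) = √(1.52² + 2.29² × 5.08²) = 11.73; v² = 5.2441.
t = (11.73 − 1.52)/5.2441 = 1.95 days (vs. the pure-advection estimate x/v = 2.22 d).

1.95 days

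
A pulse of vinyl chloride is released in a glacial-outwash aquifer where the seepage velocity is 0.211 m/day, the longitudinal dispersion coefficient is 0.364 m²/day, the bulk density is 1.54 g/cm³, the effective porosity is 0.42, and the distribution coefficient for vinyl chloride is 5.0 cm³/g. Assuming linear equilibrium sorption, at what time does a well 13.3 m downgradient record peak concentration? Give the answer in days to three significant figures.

Retardation factor R = 1 + ρ_b·K_d/n = 1 + 1.54 × 5.0/0.42 = 19.33.
Sorption retards both mechanisms: v_R = v/R = 0.01092 m/day, D_R = D/R = 0.01883 m²/day.
Peak time from v_R²t² + 2D_R t − x² = 0: t = (√(D_R² + v_R²x²) − D_R)/v_R².
√(D_R² + v_R²x²) = √(0.01883² + 0.01092² × 13.3²) = 0.1465; v_R² = 0.0001192.
t = (0.1465 − 0.01883)/0.0001192 = 1070 days.

1070 days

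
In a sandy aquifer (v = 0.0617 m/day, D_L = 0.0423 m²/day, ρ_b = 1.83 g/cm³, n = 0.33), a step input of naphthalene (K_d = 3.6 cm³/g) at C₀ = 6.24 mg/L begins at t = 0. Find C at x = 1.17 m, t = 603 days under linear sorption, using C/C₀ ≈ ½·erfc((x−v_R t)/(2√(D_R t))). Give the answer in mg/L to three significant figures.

Retardation factor R = 1 + ρ_b·K_d/n = 1 + 1.83 × 3.6/0.33 = 20.96.
Sorption retards both mechanisms: v_R = v/R = 0.002944 m/day, D_R = D/R = 0.002018 m²/day.
v_R·t = 0.002944 × 603 = 1.775232 m; 2√(D_R t) = 2.206 m; argument = (1.17 − 1.775232)/2.206 = -0.2744.
C = C₀ × ½·erfc(-0.2744) = 6.24 × 0.6510 = 4.06 mg/L.

4.06 mg/L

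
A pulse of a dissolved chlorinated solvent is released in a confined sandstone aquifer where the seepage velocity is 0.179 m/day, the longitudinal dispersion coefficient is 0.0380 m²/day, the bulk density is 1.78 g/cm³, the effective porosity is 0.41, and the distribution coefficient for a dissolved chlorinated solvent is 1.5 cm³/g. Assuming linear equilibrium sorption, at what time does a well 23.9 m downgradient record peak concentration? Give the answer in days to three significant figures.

994 days

Retardation factor R = 1 + ρ_b·K_d/n = 1 + 1.78 × 1.5/0.41 = 7.512.
Sorption retards both mechanisms: v_R = v/R = 0.02383 m/day, D_R = D/R = 0.005059 m²/day.
Peak time from v_R²t² + 2D_R t − x² = 0: t = (√(D_R² + v_R²x²) − D_R)/v_R².
√(D_R² + v_R²x²) = √(0.005059² + 0.02383² × 23.9²) = 0.5696; v_R² = 0.0005679.
t = (0.5696 − 0.005059)/0.0005679 = 994 days.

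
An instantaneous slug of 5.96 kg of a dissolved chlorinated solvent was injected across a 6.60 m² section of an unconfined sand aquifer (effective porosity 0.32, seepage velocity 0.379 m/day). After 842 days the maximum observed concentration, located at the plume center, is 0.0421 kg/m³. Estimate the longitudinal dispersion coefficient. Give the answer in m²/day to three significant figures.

0.425 m²/day

At the plume center C_max = M/(n_e·A·√(4πDt)), so D = M²/(4πt·(n_e·A·C_max)²).
n_e·A·C_max = 0.32 × 6.60 × 0.0421 = 0.08892 kg/m.
D = 5.96²/(4π × 842 × 0.08892²) = 0.425 m²/day.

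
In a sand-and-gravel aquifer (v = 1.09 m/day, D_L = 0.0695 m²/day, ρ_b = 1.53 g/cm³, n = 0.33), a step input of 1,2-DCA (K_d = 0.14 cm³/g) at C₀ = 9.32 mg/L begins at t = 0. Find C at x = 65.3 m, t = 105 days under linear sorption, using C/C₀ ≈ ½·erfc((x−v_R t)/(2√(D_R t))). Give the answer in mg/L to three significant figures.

Retardation factor R = 1 + ρ_b·K_d/n = 1 + 1.53 × 0.14/0.33 = 1.649.
Sorption retards both mechanisms: v_R = v/R = 0.6610 m/day, D_R = D/R = 0.04215 m²/day.
v_R·t = 0.6610 × 105 = 69.405 m; 2√(D_R t) = 4.207 m; argument = (65.3 − 69.405)/4.207 = -0.9758.
C = C₀ × ½·erfc(-0.9758) = 9.32 × 0.9162 = 8.54 mg/L.

8.54 mg/L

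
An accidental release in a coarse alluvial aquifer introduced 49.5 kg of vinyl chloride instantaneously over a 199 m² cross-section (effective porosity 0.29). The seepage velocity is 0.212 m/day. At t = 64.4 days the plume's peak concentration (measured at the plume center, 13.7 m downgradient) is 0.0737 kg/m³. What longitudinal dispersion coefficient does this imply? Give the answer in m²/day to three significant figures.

At the plume center C_max = M/(n_e·A·√(4πDt)), so D = M²/(4πt·(n_e·A·C_max)²).
n_e·A·C_max = 0.29 × 199 × 0.0737 = 4.253 kg/m.
D = 49.5²/(4π × 64.4 × 4.253²) = 0.167 m²/day.

0.167 m²/day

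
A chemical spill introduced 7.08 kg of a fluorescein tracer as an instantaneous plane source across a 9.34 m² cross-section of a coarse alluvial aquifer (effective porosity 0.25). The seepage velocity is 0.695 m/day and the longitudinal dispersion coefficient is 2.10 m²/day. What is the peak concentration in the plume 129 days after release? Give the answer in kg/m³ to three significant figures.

The peak of an instantaneous 1D plume sits at x = vt; there the Gaussian factor is 1 and C_max = M/(n_e·A·√(4πDt)), where n_e·A is the pore area the mass is dissolved in.
√(4πDt) = √(4π × 2.10 × 129) = 58.35 m, so C_max = 7.08/(0.25 × 9.34 × 58.35) = 0.0520 kg/m³.

0.0520 kg/m³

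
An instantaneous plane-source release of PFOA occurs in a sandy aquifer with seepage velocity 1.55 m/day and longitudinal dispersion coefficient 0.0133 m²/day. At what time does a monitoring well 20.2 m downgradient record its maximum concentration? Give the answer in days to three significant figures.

For the 1D instantaneous-source solution, setting ∂C/∂t = 0 at fixed x gives v²t² + 2Dt − x² = 0, so t = (√(D² + v²x²) − D)/v².
√(D² + v²x²) = √(0.0133² + 1.55² × 20.2²) = 31.31; v² = 2.4025.
t = (31.31 − 0.0133)/2.4025 = 13.0 days (vs. the pure-advection estimate x/v = 13.0 d).

13.0 days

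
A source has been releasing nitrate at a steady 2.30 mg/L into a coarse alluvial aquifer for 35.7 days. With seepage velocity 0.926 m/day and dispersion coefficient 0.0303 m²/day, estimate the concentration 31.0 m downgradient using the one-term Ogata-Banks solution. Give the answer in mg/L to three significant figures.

2.11 mg/L

For a continuous step input, C/C₀ ≈ ½·erfc((x−vt)/(2√(Dt))).
vt = 0.926 × 35.7 = 33.0582 m and 2√(Dt) = 2√(0.0303 × 35.7) = 2.080 m.
Argument (x−vt)/(2√(Dt)) = (31.0 − 33.0582)/2.080 = -0.9895; ½·erfc(-0.9895) = 0.9191.
C = 2.30 × 0.9191 = 2.11 mg/L.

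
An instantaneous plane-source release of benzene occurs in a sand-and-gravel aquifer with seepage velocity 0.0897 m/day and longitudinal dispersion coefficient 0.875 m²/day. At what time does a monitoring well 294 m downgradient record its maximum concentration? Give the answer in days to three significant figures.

For the 1D instantaneous-source solution, setting ∂C/∂t = 0 at fixed x gives v²t² + 2Dt − x² = 0, so t = (√(D² + v²x²) − D)/v².
√(D² + v²x²) = √(0.875² + 0.0897² × 294²) = 26.39; v² = 0.00804609.
t = (26.39 − 0.875)/0.00804609 = 3170 days (vs. the pure-advection estimate x/v = 3280 d).

3170 days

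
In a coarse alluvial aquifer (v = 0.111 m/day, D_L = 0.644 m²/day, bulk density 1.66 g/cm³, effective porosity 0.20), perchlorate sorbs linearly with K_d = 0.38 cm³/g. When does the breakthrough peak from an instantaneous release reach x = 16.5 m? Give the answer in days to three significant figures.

437 days

Retardation factor R = 1 + ρ_b·K_d/n = 1 + 1.66 × 0.38/0.20 = 4.154.
Sorption retards both mechanisms: v_R = v/R = 0.02672 m/day, D_R = D/R = 0.1550 m²/day.
Peak time from v_R²t² + 2D_R t − x² = 0: t = (√(D_R² + v_R²x²) − D_R)/v_R².
√(D_R² + v_R²x²) = √(0.1550² + 0.02672² × 16.5²) = 0.4673; v_R² = 0.0007140.
t = (0.4673 − 0.1550)/0.0007140 = 437 days.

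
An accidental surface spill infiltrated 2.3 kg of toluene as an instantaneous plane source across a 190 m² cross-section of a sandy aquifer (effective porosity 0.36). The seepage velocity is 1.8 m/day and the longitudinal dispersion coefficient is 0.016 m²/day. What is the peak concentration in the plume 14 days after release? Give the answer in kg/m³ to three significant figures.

The peak of an instantaneous 1D plume sits at x = vt; there the Gaussian factor is 1 and C_max = M/(n_e·A·√(4πDt)), where n_e·A is the pore area the mass is dissolved in.
√(4πDt) = √(4π × 0.016 × 14) = 1.678 m, so C_max = 2.3/(0.36 × 190 × 1.678) = 0.0200 kg/m³.

0.0200 kg/m³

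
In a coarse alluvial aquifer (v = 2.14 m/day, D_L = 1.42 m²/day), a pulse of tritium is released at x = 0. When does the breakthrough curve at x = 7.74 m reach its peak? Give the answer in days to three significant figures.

3.32 days

For the 1D instantaneous-source solution, setting ∂C/∂t = 0 at fixed x gives v²t² + 2Dt − x² = 0, so t = (√(D² + v²x²) − D)/v².
√(D² + v²x²) = √(1.42² + 2.14² × 7.74²) = 16.62; v² = 4.5796.
t = (16.62 − 1.42)/4.5796 = 3.32 days (vs. the pure-advection estimate x/v = 3.62 d).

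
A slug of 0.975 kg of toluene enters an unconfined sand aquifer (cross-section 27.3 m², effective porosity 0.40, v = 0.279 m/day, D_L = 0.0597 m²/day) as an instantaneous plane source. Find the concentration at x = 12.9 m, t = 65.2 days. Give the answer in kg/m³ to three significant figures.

0.00211 kg/m³

For an instantaneous plane source, C(x,t) = M/(n_e·A·√(4πDt)) · exp(−(x−vt)²/(4Dt)), with n_e·A the pore (flow) area.
Plume center vt = 0.279 × 65.2 = 18.1908 m, so the well at 12.9 m is 5.2908 m upgradient of the peak.
√(4πDt) = 6.994 m, giving peak height M/(n_e·A·√(4πDt)) = 0.975/(0.40 × 27.3 × 6.994) = 0.01277 kg/m³.
(x−vt)²/(4Dt) = (-5.2908)²/(4 × 0.0597 × 65.2) = 1.798; exp(−1.798) = 0.1656.
C = 0.01277 × 0.1656 = 0.00211 kg/m³.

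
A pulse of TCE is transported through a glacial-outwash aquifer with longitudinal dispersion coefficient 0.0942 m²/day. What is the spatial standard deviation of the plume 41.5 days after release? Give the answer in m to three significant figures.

2.80 m

Dispersive spreading gives a Gaussian with σ² = 2Dt; advection only shifts the center.
σ = √(2 × 0.0942 × 41.5) = 2.80 m.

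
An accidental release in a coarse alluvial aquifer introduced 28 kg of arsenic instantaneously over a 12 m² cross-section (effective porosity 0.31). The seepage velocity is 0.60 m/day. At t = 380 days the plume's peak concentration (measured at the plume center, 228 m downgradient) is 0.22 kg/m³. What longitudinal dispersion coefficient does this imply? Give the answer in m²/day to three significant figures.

At the plume center C_max = M/(n_e·A·√(4πDt)), so D = M²/(4πt·(n_e·A·C_max)²).
n_e·A·C_max = 0.31 × 12 × 0.22 = 0.8184 kg/m.
D = 28²/(4π × 380 × 0.8184²) = 0.245 m²/day.

0.245 m²/day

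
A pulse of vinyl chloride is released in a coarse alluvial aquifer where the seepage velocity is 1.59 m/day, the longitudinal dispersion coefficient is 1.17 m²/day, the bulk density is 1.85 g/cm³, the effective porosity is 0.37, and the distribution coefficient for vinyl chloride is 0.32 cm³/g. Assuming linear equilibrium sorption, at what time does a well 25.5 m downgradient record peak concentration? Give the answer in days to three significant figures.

Retardation factor R = 1 + ρ_b·K_d/n = 1 + 1.85 × 0.32/0.37 = 2.600.
Sorption retards both mechanisms: v_R = v/R = 0.6115 m/day, D_R = D/R = 0.4500 m²/day.
Peak time from v_R²t² + 2D_R t − x² = 0: t = (√(D_R² + v_R²x²) − D_R)/v_R².
√(D_R² + v_R²x²) = √(0.4500² + 0.6115² × 25.5²) = 15.60; v_R² = 0.3739.
t = (15.60 − 0.4500)/0.3739 = 40.5 days.

40.5 days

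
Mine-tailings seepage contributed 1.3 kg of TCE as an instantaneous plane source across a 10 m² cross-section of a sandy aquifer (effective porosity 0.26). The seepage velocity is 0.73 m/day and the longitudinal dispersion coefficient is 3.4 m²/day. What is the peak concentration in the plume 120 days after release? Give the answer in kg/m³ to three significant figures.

The peak of an instantaneous 1D plume sits at x = vt; there the Gaussian factor is 1 and C_max = M/(n_e·A·√(4πDt)), where n_e·A is the pore area the mass is dissolved in.
√(4πDt) = √(4π × 3.4 × 120) = 71.60 m, so C_max = 1.3/(0.26 × 10 × 71.60) = 0.00698 kg/m³.

0.00698 kg/m³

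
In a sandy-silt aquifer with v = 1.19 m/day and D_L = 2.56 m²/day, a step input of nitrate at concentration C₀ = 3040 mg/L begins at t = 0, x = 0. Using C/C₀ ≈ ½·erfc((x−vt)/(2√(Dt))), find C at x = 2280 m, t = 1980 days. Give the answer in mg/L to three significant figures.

2360 mg/L

For a continuous step input, C/C₀ ≈ ½·erfc((x−vt)/(2√(Dt))).
vt = 1.19 × 1980 = 2356.2 m and 2√(Dt) = 2√(2.56 × 1980) = 142.4 m.
Argument (x−vt)/(2√(Dt)) = (2280 − 2356.2)/142.4 = -0.5351; ½·erfc(-0.5351) = 0.7754.
C = 3040 × 0.7754 = 2360 mg/L.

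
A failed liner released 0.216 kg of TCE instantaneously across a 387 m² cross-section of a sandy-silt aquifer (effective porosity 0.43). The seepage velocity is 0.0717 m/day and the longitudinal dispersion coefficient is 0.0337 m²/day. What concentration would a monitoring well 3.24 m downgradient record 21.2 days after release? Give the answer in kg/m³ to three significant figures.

For an instantaneous plane source, C(x,t) = M/(n_e·A·√(4πDt)) · exp(−(x−vt)²/(4Dt)), with n_e·A the pore (flow) area.
Plume center vt = 0.0717 × 21.2 = 1.52004 m, so the well at 3.24 m is 1.71996 m downgradient of the peak.
√(4πDt) = 2.996 m, giving peak height M/(n_e·A·√(4πDt)) = 0.216/(0.43 × 387 × 2.996) = 0.0004332 kg/m³.
(x−vt)²/(4Dt) = (1.71996)²/(4 × 0.0337 × 21.2) = 1.035; exp(−1.035) = 0.3552.
C = 0.0004332 × 0.3552 = 0.000154 kg/m³.

0.000154 kg/m³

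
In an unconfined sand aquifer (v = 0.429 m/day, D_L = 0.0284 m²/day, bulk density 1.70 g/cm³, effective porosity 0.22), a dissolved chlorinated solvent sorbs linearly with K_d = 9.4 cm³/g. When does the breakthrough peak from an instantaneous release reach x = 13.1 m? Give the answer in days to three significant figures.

2240 days

Retardation factor R = 1 + ρ_b·K_d/n = 1 + 1.70 × 9.4/0.22 = 73.64.
Sorption retards both mechanisms: v_R = v/R = 0.005826 m/day, D_R = D/R = 0.0003857 m²/day.
Peak time from v_R²t² + 2D_R t − x² = 0: t = (√(D_R² + v_R²x²) − D_R)/v_R².
√(D_R² + v_R²x²) = √(0.0003857² + 0.005826² × 13.1²) = 0.07632; v_R² = 3.394e-05.
t = (0.07632 − 0.0003857)/3.394e-05 = 2240 days.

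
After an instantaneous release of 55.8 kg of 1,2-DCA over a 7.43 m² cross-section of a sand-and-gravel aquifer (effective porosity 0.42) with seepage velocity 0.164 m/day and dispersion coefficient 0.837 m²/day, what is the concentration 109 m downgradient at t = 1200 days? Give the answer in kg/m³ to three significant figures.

0.0234 kg/m³

For an instantaneous plane source, C(x,t) = M/(n_e·A·√(4πDt)) · exp(−(x−vt)²/(4Dt)), with n_e·A the pore (flow) area.
Plume center vt = 0.164 × 1200 = 196.8 m, so the well at 109 m is 87.8 m upgradient of the peak.
√(4πDt) = 112.3 m, giving peak height M/(n_e·A·√(4πDt)) = 55.8/(0.42 × 7.43 × 112.3) = 0.1592 kg/m³.
(x−vt)²/(4Dt) = (-87.8)²/(4 × 0.837 × 1200) = 1.919; exp(−1.919) = 0.1468.
C = 0.1592 × 0.1468 = 0.0234 kg/m³.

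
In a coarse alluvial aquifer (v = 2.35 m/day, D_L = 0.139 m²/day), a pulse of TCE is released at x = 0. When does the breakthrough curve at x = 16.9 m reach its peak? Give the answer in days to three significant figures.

7.17 days

For the 1D instantaneous-source solution, setting ∂C/∂t = 0 at fixed x gives v²t² + 2Dt − x² = 0, so t = (√(D² + v²x²) − D)/v².
√(D² + v²x²) = √(0.139² + 2.35² × 16.9²) = 39.72; v² = 5.5225.
t = (39.72 − 0.139)/5.5225 = 7.17 days (vs. the pure-advection estimate x/v = 7.19 d).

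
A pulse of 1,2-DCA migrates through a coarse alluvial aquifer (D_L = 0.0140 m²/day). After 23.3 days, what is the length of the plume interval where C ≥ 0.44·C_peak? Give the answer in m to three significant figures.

2.07 m

The plume is Gaussian with σ = √(2Dt) = √(2 × 0.0140 × 23.3) = 0.8077 m.
C/C_peak = exp(−Δx²/(2σ²)) = 0.44 ⇒ Δx = σ·√(−2 ln 0.44) = 0.8077 × 1.281 = 1.035 m.
Width = 2Δx = 2.07 m.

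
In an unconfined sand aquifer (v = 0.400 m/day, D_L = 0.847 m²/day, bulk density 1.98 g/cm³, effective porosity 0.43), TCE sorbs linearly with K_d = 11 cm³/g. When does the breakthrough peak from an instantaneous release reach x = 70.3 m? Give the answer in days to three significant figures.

8810 days

Retardation factor R = 1 + ρ_b·K_d/n = 1 + 1.98 × 11/0.43 = 51.65.
Sorption retards both mechanisms: v_R = v/R = 0.007744 m/day, D_R = D/R = 0.01640 m²/day.
Peak time from v_R²t² + 2D_R t − x² = 0: t = (√(D_R² + v_R²x²) − D_R)/v_R².
√(D_R² + v_R²x²) = √(0.01640² + 0.007744² × 70.3²) = 0.5447; v_R² = 5.997e-05.
t = (0.5447 − 0.01640)/5.997e-05 = 8810 days.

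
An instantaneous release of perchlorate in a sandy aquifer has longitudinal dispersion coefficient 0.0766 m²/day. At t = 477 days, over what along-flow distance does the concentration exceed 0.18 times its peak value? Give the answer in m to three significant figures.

The plume is Gaussian with σ = √(2Dt) = √(2 × 0.0766 × 477) = 8.548 m.
C/C_peak = exp(−Δx²/(2σ²)) = 0.18 ⇒ Δx = σ·√(−2 ln 0.18) = 8.548 × 1.852 = 15.83 m.
Width = 2Δx = 31.7 m.

31.7 m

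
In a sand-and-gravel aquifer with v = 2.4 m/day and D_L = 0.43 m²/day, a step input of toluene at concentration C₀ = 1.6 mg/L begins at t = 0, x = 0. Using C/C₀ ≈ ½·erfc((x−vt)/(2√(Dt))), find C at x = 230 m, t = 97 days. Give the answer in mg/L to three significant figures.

0.993 mg/L

For a continuous step input, C/C₀ ≈ ½·erfc((x−vt)/(2√(Dt))).
vt = 2.4 × 97 = 232.8 m and 2√(Dt) = 2√(0.43 × 97) = 12.92 m.
Argument (x−vt)/(2√(Dt)) = (230 − 232.8)/12.92 = -0.2167; ½·erfc(-0.2167) = 0.6204.
C = 1.6 × 0.6204 = 0.993 mg/L.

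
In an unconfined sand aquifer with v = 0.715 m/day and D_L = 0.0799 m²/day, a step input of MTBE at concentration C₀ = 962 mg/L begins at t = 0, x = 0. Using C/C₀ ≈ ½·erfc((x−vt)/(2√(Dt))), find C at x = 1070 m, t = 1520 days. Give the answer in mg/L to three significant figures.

827 mg/L

For a continuous step input, C/C₀ ≈ ½·erfc((x−vt)/(2√(Dt))).
vt = 0.715 × 1520 = 1086.8 m and 2√(Dt) = 2√(0.0799 × 1520) = 22.04 m.
Argument (x−vt)/(2√(Dt)) = (1070 − 1086.8)/22.04 = -0.7623; ½·erfc(-0.7623) = 0.8595.
C = 962 × 0.8595 = 827 mg/L.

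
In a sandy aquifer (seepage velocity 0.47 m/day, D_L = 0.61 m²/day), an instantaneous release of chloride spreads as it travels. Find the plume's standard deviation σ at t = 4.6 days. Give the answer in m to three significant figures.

Dispersive spreading gives a Gaussian with σ² = 2Dt; advection only shifts the center.
σ = √(2 × 0.61 × 4.6) = 2.37 m.

2.37 m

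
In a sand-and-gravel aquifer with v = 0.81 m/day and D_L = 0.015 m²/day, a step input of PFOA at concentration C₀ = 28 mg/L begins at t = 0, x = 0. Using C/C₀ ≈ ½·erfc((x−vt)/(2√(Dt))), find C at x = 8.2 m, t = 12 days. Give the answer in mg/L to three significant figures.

For a continuous step input, C/C₀ ≈ ½·erfc((x−vt)/(2√(Dt))).
vt = 0.81 × 12 = 9.72 m and 2√(Dt) = 2√(0.015 × 12) = 0.8485 m.
Argument (x−vt)/(2√(Dt)) = (8.2 − 9.72)/0.8485 = -1.791; ½·erfc(-1.791) = 0.9943.
C = 28 × 0.9943 = 27.8 mg/L.

27.8 mg/L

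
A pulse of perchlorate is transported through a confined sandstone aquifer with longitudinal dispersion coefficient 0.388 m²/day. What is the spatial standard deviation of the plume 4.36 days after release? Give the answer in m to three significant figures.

Dispersive spreading gives a Gaussian with σ² = 2Dt; advection only shifts the center.
σ = √(2 × 0.388 × 4.36) = 1.84 m.

1.84 m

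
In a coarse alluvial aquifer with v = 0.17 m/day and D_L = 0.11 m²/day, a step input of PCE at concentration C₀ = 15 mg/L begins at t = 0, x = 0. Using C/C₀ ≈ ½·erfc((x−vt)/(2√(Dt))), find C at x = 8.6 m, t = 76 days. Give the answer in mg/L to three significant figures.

For a continuous step input, C/C₀ ≈ ½·erfc((x−vt)/(2√(Dt))).
vt = 0.17 × 76 = 12.92 m and 2√(Dt) = 2√(0.11 × 76) = 5.783 m.
Argument (x−vt)/(2√(Dt)) = (8.6 − 12.92)/5.783 = -0.7470; ½·erfc(-0.7470) = 0.8546.
C = 15 × 0.8546 = 12.8 mg/L.

12.8 mg/L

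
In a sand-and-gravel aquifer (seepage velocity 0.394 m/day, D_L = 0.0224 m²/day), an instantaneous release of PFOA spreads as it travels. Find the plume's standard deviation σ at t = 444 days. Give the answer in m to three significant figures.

4.46 m

Dispersive spreading gives a Gaussian with σ² = 2Dt; advection only shifts the center.
σ = √(2 × 0.0224 × 444) = 4.46 m.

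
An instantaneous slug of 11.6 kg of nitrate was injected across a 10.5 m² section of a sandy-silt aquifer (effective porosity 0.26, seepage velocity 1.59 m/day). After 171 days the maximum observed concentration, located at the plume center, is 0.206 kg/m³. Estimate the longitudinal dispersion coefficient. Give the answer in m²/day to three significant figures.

0.198 m²/day

At the plume center C_max = M/(n_e·A·√(4πDt)), so D = M²/(4πt·(n_e·A·C_max)²).
n_e·A·C_max = 0.26 × 10.5 × 0.206 = 0.5624 kg/m.
D = 11.6²/(4π × 171 × 0.5624²) = 0.198 m²/day.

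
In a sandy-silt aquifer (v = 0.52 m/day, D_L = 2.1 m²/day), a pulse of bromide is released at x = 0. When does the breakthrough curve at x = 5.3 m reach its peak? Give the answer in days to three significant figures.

5.05 days

For the 1D instantaneous-source solution, setting ∂C/∂t = 0 at fixed x gives v²t² + 2Dt − x² = 0, so t = (√(D² + v²x²) − D)/v².
√(D² + v²x²) = √(2.1² + 0.52² × 5.3²) = 3.465; v² = 0.2704.
t = (3.465 − 2.1)/0.2704 = 5.05 days (vs. the pure-advection estimate x/v = 10.2 d).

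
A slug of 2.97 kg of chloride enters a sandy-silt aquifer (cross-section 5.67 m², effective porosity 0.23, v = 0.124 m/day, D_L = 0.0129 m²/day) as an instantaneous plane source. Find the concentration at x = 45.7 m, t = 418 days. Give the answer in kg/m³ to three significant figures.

For an instantaneous plane source, C(x,t) = M/(n_e·A·√(4πDt)) · exp(−(x−vt)²/(4Dt)), with n_e·A the pore (flow) area.
Plume center vt = 0.124 × 418 = 51.832 m, so the well at 45.7 m is 6.132 m upgradient of the peak.
√(4πDt) = 8.232 m, giving peak height M/(n_e·A·√(4πDt)) = 2.97/(0.23 × 5.67 × 8.232) = 0.2767 kg/m³.
(x−vt)²/(4Dt) = (-6.132)²/(4 × 0.0129 × 418) = 1.743; exp(−1.743) = 0.1750.
C = 0.2767 × 0.1750 = 0.0484 kg/m³.

0.0484 kg/m³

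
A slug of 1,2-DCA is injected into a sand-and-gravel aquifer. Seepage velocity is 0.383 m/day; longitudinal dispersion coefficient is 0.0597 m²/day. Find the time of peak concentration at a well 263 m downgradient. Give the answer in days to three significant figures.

686 days

For the 1D instantaneous-source solution, setting ∂C/∂t = 0 at fixed x gives v²t² + 2Dt − x² = 0, so t = (√(D² + v²x²) − D)/v².
√(D² + v²x²) = √(0.0597² + 0.383² × 263²) = 100.7; v² = 0.146689.
t = (100.7 − 0.0597)/0.146689 = 686 days (vs. the pure-advection estimate x/v = 687 d).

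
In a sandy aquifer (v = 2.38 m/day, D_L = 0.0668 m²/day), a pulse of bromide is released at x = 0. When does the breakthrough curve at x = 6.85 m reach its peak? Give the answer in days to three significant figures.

2.87 days

For the 1D instantaneous-source solution, setting ∂C/∂t = 0 at fixed x gives v²t² + 2Dt − x² = 0, so t = (√(D² + v²x²) − D)/v².
√(D² + v²x²) = √(0.0668² + 2.38² × 6.85²) = 16.30; v² = 5.6644.
t = (16.30 − 0.0668)/5.6644 = 2.87 days (vs. the pure-advection estimate x/v = 2.88 d).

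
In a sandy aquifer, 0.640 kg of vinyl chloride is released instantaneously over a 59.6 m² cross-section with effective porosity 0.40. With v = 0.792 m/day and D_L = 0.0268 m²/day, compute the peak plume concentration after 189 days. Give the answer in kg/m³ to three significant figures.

0.00336 kg/m³

The peak of an instantaneous 1D plume sits at x = vt; there the Gaussian factor is 1 and C_max = M/(n_e·A·√(4πDt)), where n_e·A is the pore area the mass is dissolved in.
√(4πDt) = √(4π × 0.0268 × 189) = 7.978 m, so C_max = 0.640/(0.40 × 59.6 × 7.978) = 0.00336 kg/m³.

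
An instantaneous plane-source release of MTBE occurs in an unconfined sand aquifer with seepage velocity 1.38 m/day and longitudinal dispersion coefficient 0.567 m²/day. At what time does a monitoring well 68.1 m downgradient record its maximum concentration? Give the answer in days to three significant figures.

49.1 days

For the 1D instantaneous-source solution, setting ∂C/∂t = 0 at fixed x gives v²t² + 2Dt − x² = 0, so t = (√(D² + v²x²) − D)/v².
√(D² + v²x²) = √(0.567² + 1.38² × 68.1²) = 93.98; v² = 1.9044.
t = (93.98 − 0.567)/1.9044 = 49.1 days (vs. the pure-advection estimate x/v = 49.3 d).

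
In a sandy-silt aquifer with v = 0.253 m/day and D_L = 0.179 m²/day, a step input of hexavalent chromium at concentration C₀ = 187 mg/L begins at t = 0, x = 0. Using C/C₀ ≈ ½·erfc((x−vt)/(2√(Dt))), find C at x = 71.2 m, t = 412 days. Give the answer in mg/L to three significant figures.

For a continuous step input, C/C₀ ≈ ½·erfc((x−vt)/(2√(Dt))).
vt = 0.253 × 412 = 104.236 m and 2√(Dt) = 2√(0.179 × 412) = 17.18 m.
Argument (x−vt)/(2√(Dt)) = (71.2 − 104.236)/17.18 = -1.923; ½·erfc(-1.923) = 0.9967.
C = 187 × 0.9967 = 186 mg/L.

186 mg/L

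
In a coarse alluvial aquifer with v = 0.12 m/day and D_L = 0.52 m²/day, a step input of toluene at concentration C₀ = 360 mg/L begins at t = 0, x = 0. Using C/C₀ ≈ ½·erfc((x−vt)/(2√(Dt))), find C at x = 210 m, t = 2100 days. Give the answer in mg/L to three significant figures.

For a continuous step input, C/C₀ ≈ ½·erfc((x−vt)/(2√(Dt))).
vt = 0.12 × 2100 = 252 m and 2√(Dt) = 2√(0.52 × 2100) = 66.09 m.
Argument (x−vt)/(2√(Dt)) = (210 − 252)/66.09 = -0.6355; ½·erfc(-0.6355) = 0.8156.
C = 360 × 0.8156 = 294 mg/L.

294 mg/L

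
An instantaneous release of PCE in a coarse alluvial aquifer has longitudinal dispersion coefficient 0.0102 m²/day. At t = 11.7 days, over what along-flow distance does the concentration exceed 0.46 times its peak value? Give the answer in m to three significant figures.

1.22 m

The plume is Gaussian with σ = √(2Dt) = √(2 × 0.0102 × 11.7) = 0.4885 m.
C/C_peak = exp(−Δx²/(2σ²)) = 0.46 ⇒ Δx = σ·√(−2 ln 0.46) = 0.4885 × 1.246 = 0.6087 m.
Width = 2Δx = 1.22 m.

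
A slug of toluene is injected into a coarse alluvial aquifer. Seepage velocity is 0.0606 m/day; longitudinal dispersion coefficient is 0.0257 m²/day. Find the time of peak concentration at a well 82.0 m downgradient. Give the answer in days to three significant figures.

1350 days

For the 1D instantaneous-source solution, setting ∂C/∂t = 0 at fixed x gives v²t² + 2Dt − x² = 0, so t = (√(D² + v²x²) − D)/v².
√(D² + v²x²) = √(0.0257² + 0.0606² × 82.0²) = 4.969; v² = 0.00367236.
t = (4.969 − 0.0257)/0.00367236 = 1350 days (vs. the pure-advection estimate x/v = 1350 d).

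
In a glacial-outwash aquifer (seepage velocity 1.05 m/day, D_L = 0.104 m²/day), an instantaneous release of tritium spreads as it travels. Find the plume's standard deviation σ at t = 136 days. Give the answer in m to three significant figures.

Dispersive spreading gives a Gaussian with σ² = 2Dt; advection only shifts the center.
σ = √(2 × 0.104 × 136) = 5.32 m.

5.32 m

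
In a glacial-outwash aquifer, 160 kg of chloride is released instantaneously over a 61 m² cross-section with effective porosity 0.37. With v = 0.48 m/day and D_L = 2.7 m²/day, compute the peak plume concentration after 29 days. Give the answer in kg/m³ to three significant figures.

0.226 kg/m³

The peak of an instantaneous 1D plume sits at x = vt; there the Gaussian factor is 1 and C_max = M/(n_e·A·√(4πDt)), where n_e·A is the pore area the mass is dissolved in.
√(4πDt) = √(4π × 2.7 × 29) = 31.37 m, so C_max = 160/(0.37 × 61 × 31.37) = 0.226 kg/m³.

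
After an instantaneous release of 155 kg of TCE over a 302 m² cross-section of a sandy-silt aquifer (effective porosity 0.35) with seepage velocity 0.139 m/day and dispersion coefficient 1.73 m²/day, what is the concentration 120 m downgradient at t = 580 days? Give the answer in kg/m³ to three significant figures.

For an instantaneous plane source, C(x,t) = M/(n_e·A·√(4πDt)) · exp(−(x−vt)²/(4Dt)), with n_e·A the pore (flow) area.
Plume center vt = 0.139 × 580 = 80.62 m, so the well at 120 m is 39.38 m downgradient of the peak.
√(4πDt) = 112.3 m, giving peak height M/(n_e·A·√(4πDt)) = 155/(0.35 × 302 × 112.3) = 0.01306 kg/m³.
(x−vt)²/(4Dt) = (39.38)²/(4 × 1.73 × 580) = 0.3864; exp(−0.3864) = 0.6795.
C = 0.01306 × 0.6795 = 0.00887 kg/m³.

0.00887 kg/m³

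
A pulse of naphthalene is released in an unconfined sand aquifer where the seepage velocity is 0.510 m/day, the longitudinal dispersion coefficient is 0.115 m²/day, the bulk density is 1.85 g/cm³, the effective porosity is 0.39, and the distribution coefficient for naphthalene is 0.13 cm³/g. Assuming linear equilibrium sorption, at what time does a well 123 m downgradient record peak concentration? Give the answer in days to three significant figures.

Retardation factor R = 1 + ρ_b·K_d/n = 1 + 1.85 × 0.13/0.39 = 1.617.
Sorption retards both mechanisms: v_R = v/R = 0.3154 m/day, D_R = D/R = 0.07112 m²/day.
Peak time from v_R²t² + 2D_R t − x² = 0: t = (√(D_R² + v_R²x²) − D_R)/v_R².
√(D_R² + v_R²x²) = √(0.07112² + 0.3154² × 123²) = 38.79; v_R² = 0.09948.
t = (38.79 − 0.07112)/0.09948 = 389 days.

389 days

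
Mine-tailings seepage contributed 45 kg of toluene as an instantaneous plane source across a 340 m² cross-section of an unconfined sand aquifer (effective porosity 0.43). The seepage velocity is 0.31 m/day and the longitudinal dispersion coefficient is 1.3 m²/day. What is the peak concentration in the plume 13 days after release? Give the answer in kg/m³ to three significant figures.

0.0211 kg/m³

The peak of an instantaneous 1D plume sits at x = vt; there the Gaussian factor is 1 and C_max = M/(n_e·A·√(4πDt)), where n_e·A is the pore area the mass is dissolved in.
√(4πDt) = √(4π × 1.3 × 13) = 14.57 m, so C_max = 45/(0.43 × 340 × 14.57) = 0.0211 kg/m³.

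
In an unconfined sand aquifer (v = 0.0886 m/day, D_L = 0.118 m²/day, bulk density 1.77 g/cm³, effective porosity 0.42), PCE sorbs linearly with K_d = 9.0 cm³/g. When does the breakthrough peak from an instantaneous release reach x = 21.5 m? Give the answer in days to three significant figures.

Retardation factor R = 1 + ρ_b·K_d/n = 1 + 1.77 × 9.0/0.42 = 38.93.
Sorption retards both mechanisms: v_R = v/R = 0.002276 m/day, D_R = D/R = 0.003031 m²/day.
Peak time from v_R²t² + 2D_R t − x² = 0: t = (√(D_R² + v_R²x²) − D_R)/v_R².
√(D_R² + v_R²x²) = √(0.003031² + 0.002276² × 21.5²) = 0.04903; v_R² = 5.180e-06.
t = (0.04903 − 0.003031)/5.180e-06 = 8880 days.

8880 days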